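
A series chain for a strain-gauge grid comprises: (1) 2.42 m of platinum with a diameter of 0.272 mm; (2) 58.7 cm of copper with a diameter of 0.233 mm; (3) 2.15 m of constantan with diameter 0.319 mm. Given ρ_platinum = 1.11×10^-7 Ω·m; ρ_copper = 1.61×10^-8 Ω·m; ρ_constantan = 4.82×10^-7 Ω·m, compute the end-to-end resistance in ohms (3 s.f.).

17.8 Ω

Seg 1: A = π(d/2)² = π(1.3600e-04 m)² = 5.811e-08 m²
R_1 = (1.11×10^-7)(2.42)/(5.811e-08) = 4.623 Ω
Seg 2: A = π(d/2)² = π(1.1650e-04 m)² = 4.264e-08 m²
R_2 = (1.61×10^-8)(0.587)/(4.264e-08) = 0.2216 Ω
Seg 3: A = π(d/2)² = π(1.5950e-04 m)² = 7.992e-08 m²
R_3 = (4.82×10^-7)(2.15)/(7.992e-08) = 12.97 Ω
R_total = R_1 + R_2 + R_3 = 17.8 Ω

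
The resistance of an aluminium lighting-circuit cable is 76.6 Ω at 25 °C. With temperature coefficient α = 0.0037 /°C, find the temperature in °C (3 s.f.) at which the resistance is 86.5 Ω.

R = R₀(1 + α(T − T₀)) ⇒ T = T₀ + (R/R₀ − 1)/α
T = 25 + (86.5/76.6 − 1)/0.0037 = 25 + (0.1292)/0.0037 = 59.9 °C

59.9 °C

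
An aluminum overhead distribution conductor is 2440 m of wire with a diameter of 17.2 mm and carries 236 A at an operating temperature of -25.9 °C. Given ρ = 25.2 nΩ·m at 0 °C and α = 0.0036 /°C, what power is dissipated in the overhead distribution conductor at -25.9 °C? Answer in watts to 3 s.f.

13400 W

ρ = 25.2 nΩ·m = 2.52×10^-8 Ω·m
A = π(d/2)² = π(8.6000e-03 m)² = 2.324e-04 m²
R₍0₎ = ρL/A = (2.52×10^-8)(2440)/(2.324e-04) = 0.2646 Ω
R₍-25.9₎ = R₍0₎(1 + αΔT) = 0.2646 × (1 + 0.0036×-25.9) = 0.24 Ω
P = I²R = (236)² × 0.24 = 13400 W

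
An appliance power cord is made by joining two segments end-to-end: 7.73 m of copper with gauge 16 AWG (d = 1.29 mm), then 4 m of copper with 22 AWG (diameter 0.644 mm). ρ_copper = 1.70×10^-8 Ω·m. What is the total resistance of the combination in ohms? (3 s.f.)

0.309 Ω

Segment 1: A = π(1.29/2 mm)² = π(6.4500e-04 m)² = 1.307e-06 m²
R₁ = ρL/A = (1.70×10^-8)(7.73)/(1.307e-06) = 0.1005 Ω
Segment 2: A = π(0.644/2 mm)² = π(3.2200e-04 m)² = 3.257e-07 m²
R₂ = (1.70×10^-8)(4)/(3.257e-07) = 0.2088 Ω
R = R₁ + R₂ = 0.309 Ω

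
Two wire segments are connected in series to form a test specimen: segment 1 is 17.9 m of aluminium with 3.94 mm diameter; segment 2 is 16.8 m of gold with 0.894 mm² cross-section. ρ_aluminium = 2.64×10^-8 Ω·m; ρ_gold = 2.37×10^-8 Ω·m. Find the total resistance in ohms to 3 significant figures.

Segment 1: A = π(d/2)² = π(1.9700e-03 m)² = 1.219e-05 m²
R₁ = ρL/A = (2.64×10^-8)(17.9)/(1.219e-05) = 0.03876 Ω
Segment 2: A = 0.894 mm² = 8.940e-07 m²
R₂ = (2.37×10^-8)(16.8)/(8.940e-07) = 0.4454 Ω
R = R₁ + R₂ = 0.484 Ω

0.484 Ω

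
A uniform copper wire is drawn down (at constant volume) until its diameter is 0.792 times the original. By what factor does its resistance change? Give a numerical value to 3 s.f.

Volume constant ⇒ L' = L/r² with r = 0.792. R' = ρL'/A' = ρ(L/r²)/(πr²d₀²/4) = R/r⁴.
Factor = 2.54

2.54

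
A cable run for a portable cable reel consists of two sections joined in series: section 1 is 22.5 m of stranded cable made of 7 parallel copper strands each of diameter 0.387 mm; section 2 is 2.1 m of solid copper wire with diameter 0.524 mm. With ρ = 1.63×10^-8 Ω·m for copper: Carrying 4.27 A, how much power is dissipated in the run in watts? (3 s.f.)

Section 1: A_strand = π(1.9350e-04)² = 1.176e-07 m²; R₁ = ρL/(N·A_s) = (1.63×10^-8)(22.5)/(7×1.176e-07) = 0.4454 Ω
Section 2: A = π(d/2)² = π(2.6200e-04 m)² = 2.157e-07 m²
R₂ = (1.63×10^-8)(2.1)/(2.157e-07) = 0.1587 Ω
R = R₁ + R₂ = 0.6041 Ω
P = I²R = (4.27)² × 0.6041 = 11.0 W

11.0 W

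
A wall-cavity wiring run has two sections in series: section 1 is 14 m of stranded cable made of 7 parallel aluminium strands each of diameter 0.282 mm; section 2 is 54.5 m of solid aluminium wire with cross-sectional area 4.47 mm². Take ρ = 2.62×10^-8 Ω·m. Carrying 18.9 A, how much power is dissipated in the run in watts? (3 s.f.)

Section 1: A_strand = π(1.4100e-04)² = 6.246e-08 m²; R₁ = ρL/(N·A_s) = (2.62×10^-8)(14)/(7×6.246e-08) = 0.839 Ω
Section 2: A = 4.47 mm² = 4.470e-06 m²
R₂ = (2.62×10^-8)(54.5)/(4.470e-06) = 0.3194 Ω
R = R₁ + R₂ = 1.158 Ω
P = I²R = (18.9)² × 1.158 = 414 W

414 W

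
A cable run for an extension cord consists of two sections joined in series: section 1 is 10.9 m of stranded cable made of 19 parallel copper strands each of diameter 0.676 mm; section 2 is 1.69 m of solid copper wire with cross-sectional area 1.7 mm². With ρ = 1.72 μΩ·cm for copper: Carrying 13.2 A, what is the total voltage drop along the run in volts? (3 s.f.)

ρ = 1.72 μΩ·cm = 1.72×10^-8 Ω·m
Section 1: A_strand = π(3.3800e-04)² = 3.589e-07 m²; R₁ = ρL/(N·A_s) = (1.72×10^-8)(10.9)/(19×3.589e-07) = 0.02749 Ω
Section 2: A = 1.7 mm² = 1.700e-06 m²
R₂ = (1.72×10^-8)(1.69)/(1.700e-06) = 0.0171 Ω
R = R₁ + R₂ = 0.04459 Ω
V = IR = 13.2 × 0.04459 = 0.589 V

0.589 V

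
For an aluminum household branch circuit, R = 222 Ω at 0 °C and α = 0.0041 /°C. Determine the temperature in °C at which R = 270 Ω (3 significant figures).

52.7 °C

R = R₀(1 + α(T − T₀)) ⇒ T = T₀ + (R/R₀ − 1)/α
T = 0 + (270/222 − 1)/0.0041 = 0 + (0.2162)/0.0041 = 52.7 °C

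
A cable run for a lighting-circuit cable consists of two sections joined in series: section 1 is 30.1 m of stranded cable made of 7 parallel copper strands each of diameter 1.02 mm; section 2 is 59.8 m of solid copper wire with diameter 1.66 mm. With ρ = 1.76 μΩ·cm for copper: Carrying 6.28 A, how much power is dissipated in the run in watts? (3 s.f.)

22.8 W

ρ = 1.76 μΩ·cm = 1.76×10^-8 Ω·m
Section 1: A_strand = π(5.1000e-04)² = 8.171e-07 m²; R₁ = ρL/(N·A_s) = (1.76×10^-8)(30.1)/(7×8.171e-07) = 0.09262 Ω
Section 2: A = π(d/2)² = π(8.3000e-04 m)² = 2.164e-06 m²
R₂ = (1.76×10^-8)(59.8)/(2.164e-06) = 0.4863 Ω
R = R₁ + R₂ = 0.5789 Ω
P = I²R = (6.28)² × 0.5789 = 22.8 W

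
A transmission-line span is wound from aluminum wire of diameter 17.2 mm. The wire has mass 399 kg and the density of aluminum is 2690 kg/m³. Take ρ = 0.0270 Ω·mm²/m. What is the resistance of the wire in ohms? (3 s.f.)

0.0742 Ω

ρ = 0.0270 Ω·mm²/m = 2.70×10^-8 Ω·m
A = π(d/2)² = π(8.6000e-03 m)² = 2.3235e-04 m²
L = m/(density·A) = 399/(2690×2.3235e-04) = 638.4 m
R = ρL/A = (2.70×10^-8)(638.4)/(2.3235e-04) = 0.0742 Ω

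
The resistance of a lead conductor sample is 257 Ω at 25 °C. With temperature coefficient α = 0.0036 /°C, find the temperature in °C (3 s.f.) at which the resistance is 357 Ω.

133 °C

R = R₀(1 + α(T − T₀)) ⇒ T = T₀ + (R/R₀ − 1)/α
T = 25 + (357/257 − 1)/0.0036 = 25 + (0.3891)/0.0036 = 133 °C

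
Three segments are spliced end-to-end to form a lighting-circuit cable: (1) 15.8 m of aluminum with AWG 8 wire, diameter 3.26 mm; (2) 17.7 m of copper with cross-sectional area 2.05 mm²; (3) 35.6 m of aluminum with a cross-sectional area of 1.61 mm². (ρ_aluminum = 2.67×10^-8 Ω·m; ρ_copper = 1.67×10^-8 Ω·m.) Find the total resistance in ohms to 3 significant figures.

Seg 1: A = π(3.26/2 mm)² = π(1.6300e-03 m)² = 8.347e-06 m²
R_1 = (2.67×10^-8)(15.8)/(8.347e-06) = 0.05054 Ω
Seg 2: A = 2.05 mm² = 2.050e-06 m²
R_2 = (1.67×10^-8)(17.7)/(2.050e-06) = 0.1442 Ω
Seg 3: A = 1.61 mm² = 1.610e-06 m²
R_3 = (2.67×10^-8)(35.6)/(1.610e-06) = 0.5904 Ω
R_total = R_1 + R_2 + R_3 = 0.785 Ω

0.785 Ω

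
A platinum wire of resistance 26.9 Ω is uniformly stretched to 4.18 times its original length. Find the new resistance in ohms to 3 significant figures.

470 Ω

Volume constant ⇒ A' = A/k with k = 4.18. R' = ρ(kL)/(A/k) = k²R.
R' = 17.47 × 26.9 = 470 Ω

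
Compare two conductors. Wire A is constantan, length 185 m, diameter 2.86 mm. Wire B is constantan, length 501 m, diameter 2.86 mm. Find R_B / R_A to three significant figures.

2.71

R ∝ ρL/d², so R_B/R_A = (L_B/L_A)
= (501/185) = 2.71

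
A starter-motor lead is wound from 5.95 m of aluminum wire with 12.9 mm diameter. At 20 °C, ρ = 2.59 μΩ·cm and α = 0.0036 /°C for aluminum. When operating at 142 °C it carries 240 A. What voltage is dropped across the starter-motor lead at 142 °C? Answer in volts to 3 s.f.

0.407 V

ρ = 2.59 μΩ·cm = 2.59×10^-8 Ω·m
A = π(d/2)² = π(6.4500e-03 m)² = 1.307e-04 m²
R₍20₎ = ρL/A = (2.59×10^-8)(5.95)/(1.307e-04) = 0.001179 Ω
R₍142₎ = R₍20₎(1 + αΔT) = 0.001179 × (1 + 0.0036×122) = 0.001697 Ω
V = IR = 240 × 0.001697 = 0.407 V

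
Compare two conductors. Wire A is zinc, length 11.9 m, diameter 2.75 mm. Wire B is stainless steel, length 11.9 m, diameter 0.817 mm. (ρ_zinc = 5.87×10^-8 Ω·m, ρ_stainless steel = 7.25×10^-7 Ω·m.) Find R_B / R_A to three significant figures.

140

R ∝ ρL/d², so R_B/R_A = (ρ_B/ρ_A) × (d_A/d_B)²
= (7.25×10^-7/5.87×10^-8) × (2.75/0.817)² = 140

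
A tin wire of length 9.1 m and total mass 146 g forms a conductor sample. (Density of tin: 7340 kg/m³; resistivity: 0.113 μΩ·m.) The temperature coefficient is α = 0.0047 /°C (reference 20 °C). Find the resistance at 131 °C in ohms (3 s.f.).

ρ = 0.113 μΩ·m = 1.13×10^-7 Ω·m
A = m/(density·L) = 0.146/(7340×9.1) = 2.1858e-06 m²
R = ρL/A = (1.13×10^-7)(9.1)/(2.1858e-06) = 0.4704 Ω
R(131 °C) = 0.4704 × (1 + 0.0047×111) = 0.716 Ω

0.716 Ω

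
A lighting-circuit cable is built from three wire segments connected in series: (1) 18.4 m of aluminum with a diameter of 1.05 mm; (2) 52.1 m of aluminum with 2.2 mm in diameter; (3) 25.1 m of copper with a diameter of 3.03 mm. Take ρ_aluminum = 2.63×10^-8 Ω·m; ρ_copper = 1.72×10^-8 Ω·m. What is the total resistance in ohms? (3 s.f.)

0.979 Ω

Seg 1: A = π(d/2)² = π(5.2500e-04 m)² = 8.659e-07 m²
R_1 = (2.63×10^-8)(18.4)/(8.659e-07) = 0.5589 Ω
Seg 2: A = π(d/2)² = π(1.1000e-03 m)² = 3.801e-06 m²
R_2 = (2.63×10^-8)(52.1)/(3.801e-06) = 0.3605 Ω
Seg 3: A = π(d/2)² = π(1.5150e-03 m)² = 7.211e-06 m²
R_3 = (1.72×10^-8)(25.1)/(7.211e-06) = 0.05987 Ω
R_total = R_1 + R_2 + R_3 = 0.979 Ω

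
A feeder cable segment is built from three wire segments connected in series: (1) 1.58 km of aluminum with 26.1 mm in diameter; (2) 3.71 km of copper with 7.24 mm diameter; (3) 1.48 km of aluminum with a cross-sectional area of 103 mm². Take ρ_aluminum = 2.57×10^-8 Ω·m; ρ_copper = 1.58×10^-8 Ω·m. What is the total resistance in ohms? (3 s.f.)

Seg 1: A = π(d/2)² = π(1.3050e-02 m)² = 5.350e-04 m²
R_1 = (2.57×10^-8)(1580)/(5.350e-04) = 0.0759 Ω
Seg 2: A = π(d/2)² = π(3.6200e-03 m)² = 4.117e-05 m²
R_2 = (1.58×10^-8)(3710)/(4.117e-05) = 1.424 Ω
Seg 3: A = 103 mm² = 1.030e-04 m²
R_3 = (2.57×10^-8)(1480)/(1.030e-04) = 0.3693 Ω
R_total = R_1 + R_2 + R_3 = 1.87 Ω

1.87 Ω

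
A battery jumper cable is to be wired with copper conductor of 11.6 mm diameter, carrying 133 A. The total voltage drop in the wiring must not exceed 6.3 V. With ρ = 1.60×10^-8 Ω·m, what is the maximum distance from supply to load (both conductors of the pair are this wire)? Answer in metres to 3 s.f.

156 m

A = π(d/2)² = π(5.8000e-03 m)² = 1.057e-04 m²
L_max = V_max·A/(2·ρI) = (6.3)(1.057e-04)/(2×1.60×10^-8×133) = 156 m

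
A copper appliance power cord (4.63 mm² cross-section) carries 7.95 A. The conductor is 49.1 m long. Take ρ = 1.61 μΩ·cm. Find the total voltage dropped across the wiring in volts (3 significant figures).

1.36 V

ρ = 1.61 μΩ·cm = 1.61×10^-8 Ω·m
A = 4.63 mm² = 4.630e-06 m²
R = ρL/A = (1.61×10^-8)(49.1)/(4.630e-06) = 0.1707 Ω
V = IR = 7.95 × 0.1707 = 1.36 V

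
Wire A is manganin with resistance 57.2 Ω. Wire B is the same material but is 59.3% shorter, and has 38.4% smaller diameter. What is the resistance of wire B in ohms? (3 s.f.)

R ∝ L/d², so R_B/R_A = (1 − 59.3/100) × (1 − 38.4/100)⁻²
= 0.407 × 2.635 = 1.073
R_B = 1.073 × 57.2 = 61.4 Ω

61.4 Ω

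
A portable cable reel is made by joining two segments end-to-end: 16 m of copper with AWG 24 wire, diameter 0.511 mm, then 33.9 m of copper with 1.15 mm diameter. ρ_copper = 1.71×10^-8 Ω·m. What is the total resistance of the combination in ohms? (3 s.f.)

1.89 Ω

Segment 1: A = π(0.511/2 mm)² = π(2.5550e-04 m)² = 2.051e-07 m²
R₁ = ρL/A = (1.71×10^-8)(16)/(2.051e-07) = 1.334 Ω
Segment 2: A = π(d/2)² = π(5.7500e-04 m)² = 1.039e-06 m²
R₂ = (1.71×10^-8)(33.9)/(1.039e-06) = 0.5581 Ω
R = R₁ + R₂ = 1.89 Ω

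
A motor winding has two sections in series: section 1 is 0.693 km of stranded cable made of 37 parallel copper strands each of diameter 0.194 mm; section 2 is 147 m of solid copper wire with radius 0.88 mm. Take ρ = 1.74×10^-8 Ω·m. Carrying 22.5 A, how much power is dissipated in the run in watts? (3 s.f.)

6110 W

Section 1: A_strand = π(9.7000e-05)² = 2.956e-08 m²; R₁ = ρL/(N·A_s) = (1.74×10^-8)(693)/(37×2.956e-08) = 11.03 Ω
Section 2: A = πr² = π(8.8000e-04 m)² = 2.433e-06 m²
R₂ = (1.74×10^-8)(147)/(2.433e-06) = 1.051 Ω
R = R₁ + R₂ = 12.08 Ω
P = I²R = (22.5)² × 12.08 = 6110 W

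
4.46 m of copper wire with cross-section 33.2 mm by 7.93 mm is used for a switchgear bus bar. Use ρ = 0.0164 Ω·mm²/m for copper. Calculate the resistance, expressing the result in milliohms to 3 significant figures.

ρ = 0.0164 Ω·mm²/m = 1.64×10^-8 Ω·m
A = 33.2 × 7.93 mm² = 263 mm² = 2.633e-04 m²
R = ρL/A = (1.64×10^-8)(4.46 m)/(2.633e-04 m²) = 0.278 mΩ

0.278 mΩ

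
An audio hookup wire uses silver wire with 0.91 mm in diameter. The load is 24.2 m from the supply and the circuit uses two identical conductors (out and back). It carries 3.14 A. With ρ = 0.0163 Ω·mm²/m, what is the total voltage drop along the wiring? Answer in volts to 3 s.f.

ρ = 0.0163 Ω·mm²/m = 1.63×10^-8 Ω·m
A = π(d/2)² = π(4.5500e-04 m)² = 6.504e-07 m²
Total conductor length (both ways) L = 2 × 24.2 = 48.4 m
R = ρL/A = (1.63×10^-8)(48.4)/(6.504e-07) = 1.213 Ω
V = IR = 3.14 × 1.213 = 3.81 V

3.81 V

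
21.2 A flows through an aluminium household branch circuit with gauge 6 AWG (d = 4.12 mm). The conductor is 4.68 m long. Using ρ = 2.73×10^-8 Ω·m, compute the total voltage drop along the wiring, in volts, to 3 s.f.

0.203 V

A = π(4.12/2 mm)² = π(2.0600e-03 m)² = 1.333e-05 m²
R = ρL/A = (2.73×10^-8)(4.68)/(1.333e-05) = 0.009584 Ω
V = IR = 21.2 × 0.009584 = 0.203 V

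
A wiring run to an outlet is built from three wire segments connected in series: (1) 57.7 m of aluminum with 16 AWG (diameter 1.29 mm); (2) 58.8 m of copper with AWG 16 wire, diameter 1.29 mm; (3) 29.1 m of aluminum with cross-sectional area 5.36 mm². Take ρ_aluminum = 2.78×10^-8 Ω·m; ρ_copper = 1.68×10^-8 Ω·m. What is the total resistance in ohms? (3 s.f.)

Seg 1: A = π(1.29/2 mm)² = π(6.4500e-04 m)² = 1.307e-06 m²
R_1 = (2.78×10^-8)(57.7)/(1.307e-06) = 1.227 Ω
Seg 2: A = π(1.29/2 mm)² = π(6.4500e-04 m)² = 1.307e-06 m²
R_2 = (1.68×10^-8)(58.8)/(1.307e-06) = 0.7558 Ω
Seg 3: A = 5.36 mm² = 5.360e-06 m²
R_3 = (2.78×10^-8)(29.1)/(5.360e-06) = 0.1509 Ω
R_total = R_1 + R_2 + R_3 = 2.13 Ω

2.13 Ω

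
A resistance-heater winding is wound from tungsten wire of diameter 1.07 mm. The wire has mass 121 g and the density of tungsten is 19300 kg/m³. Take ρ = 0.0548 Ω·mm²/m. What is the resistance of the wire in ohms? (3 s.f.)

ρ = 0.0548 Ω·mm²/m = 5.48×10^-8 Ω·m
A = π(d/2)² = π(5.3500e-04 m)² = 8.9920e-07 m²
L = m/(density·A) = 0.121/(19300×8.9920e-07) = 6.972 m
R = ρL/A = (5.48×10^-8)(6.972)/(8.9920e-07) = 0.425 Ω

0.425 Ω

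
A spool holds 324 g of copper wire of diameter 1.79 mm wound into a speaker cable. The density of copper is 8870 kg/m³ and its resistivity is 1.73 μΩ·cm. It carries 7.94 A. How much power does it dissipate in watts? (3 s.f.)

6.29 W

ρ = 1.73 μΩ·cm = 1.73×10^-8 Ω·m
A = π(d/2)² = π(8.9500e-04 m)² = 2.5165e-06 m²
L = m/(density·A) = 0.324/(8870×2.5165e-06) = 14.52 m
R = ρL/A = (1.73×10^-8)(14.52)/(2.5165e-06) = 0.09979 Ω
P = I²R = (7.94)² × 0.09979 = 6.29 W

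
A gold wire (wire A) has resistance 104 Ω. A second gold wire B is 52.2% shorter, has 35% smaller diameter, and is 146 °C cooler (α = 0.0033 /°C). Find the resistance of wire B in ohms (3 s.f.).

61.0 Ω

R ∝ ρL/d² with ρ ∝ (1+αΔT), so R_B/R_A = (1 − 52.2/100) × (1 − 35/100)⁻² × (1 − 0.0033×146)
= 0.478 × 2.367 × 0.5182 = 0.5863
R_B = 0.5863 × 104 = 61.0 Ω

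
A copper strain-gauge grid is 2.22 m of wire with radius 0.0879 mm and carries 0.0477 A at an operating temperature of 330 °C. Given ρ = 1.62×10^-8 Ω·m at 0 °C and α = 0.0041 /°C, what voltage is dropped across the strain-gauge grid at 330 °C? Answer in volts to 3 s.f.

A = πr² = π(8.7900e-05 m)² = 2.427e-08 m²
R₍0₎ = ρL/A = (1.62×10^-8)(2.22)/(2.427e-08) = 1.482 Ω
R₍330₎ = R₍0₎(1 + αΔT) = 1.482 × (1 + 0.0041×330) = 3.486 Ω
V = IR = 0.0477 × 3.486 = 0.166 V

0.166 V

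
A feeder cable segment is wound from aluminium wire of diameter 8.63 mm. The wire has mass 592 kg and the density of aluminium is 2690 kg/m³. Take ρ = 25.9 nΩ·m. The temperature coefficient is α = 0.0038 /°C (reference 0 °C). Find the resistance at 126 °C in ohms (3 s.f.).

ρ = 25.9 nΩ·m = 2.59×10^-8 Ω·m
A = π(d/2)² = π(4.3150e-03 m)² = 5.8494e-05 m²
L = m/(density·A) = 592/(2690×5.8494e-05) = 3762 m
R = ρL/A = (2.59×10^-8)(3762)/(5.8494e-05) = 1.666 Ω
R(126 °C) = 1.666 × (1 + 0.0038×126) = 2.46 Ω

2.46 Ω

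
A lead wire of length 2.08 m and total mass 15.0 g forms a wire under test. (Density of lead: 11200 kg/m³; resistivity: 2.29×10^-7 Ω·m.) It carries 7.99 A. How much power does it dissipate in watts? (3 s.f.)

47.2 W

A = m/(density·L) = 0.015/(11200×2.08) = 6.4389e-07 m²
R = ρL/A = (2.29×10^-7)(2.08)/(6.4389e-07) = 0.7398 Ω
P = I²R = (7.99)² × 0.7398 = 47.2 W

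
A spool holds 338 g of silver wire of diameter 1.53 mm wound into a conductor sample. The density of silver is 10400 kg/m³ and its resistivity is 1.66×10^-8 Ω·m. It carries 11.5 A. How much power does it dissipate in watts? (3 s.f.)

A = π(d/2)² = π(7.6500e-04 m)² = 1.8385e-06 m²
L = m/(density·A) = 0.338/(10400×1.8385e-06) = 17.68 m
R = ρL/A = (1.66×10^-8)(17.68)/(1.8385e-06) = 0.1596 Ω
P = I²R = (11.5)² × 0.1596 = 21.1 W

21.1 W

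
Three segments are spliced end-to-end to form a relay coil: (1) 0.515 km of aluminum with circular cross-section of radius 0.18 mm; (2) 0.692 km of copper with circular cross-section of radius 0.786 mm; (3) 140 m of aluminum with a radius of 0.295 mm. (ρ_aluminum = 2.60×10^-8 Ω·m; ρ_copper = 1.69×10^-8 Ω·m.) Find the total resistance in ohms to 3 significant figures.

Seg 1: A = πr² = π(1.8000e-04 m)² = 1.018e-07 m²
R_1 = (2.60×10^-8)(515)/(1.018e-07) = 131.5 Ω
Seg 2: A = πr² = π(7.8600e-04 m)² = 1.941e-06 m²
R_2 = (1.69×10^-8)(692)/(1.941e-06) = 6.026 Ω
Seg 3: A = πr² = π(2.9500e-04 m)² = 2.734e-07 m²
R_3 = (2.60×10^-8)(140)/(2.734e-07) = 13.31 Ω
R_total = R_1 + R_2 + R_3 = 151 Ω

151 Ω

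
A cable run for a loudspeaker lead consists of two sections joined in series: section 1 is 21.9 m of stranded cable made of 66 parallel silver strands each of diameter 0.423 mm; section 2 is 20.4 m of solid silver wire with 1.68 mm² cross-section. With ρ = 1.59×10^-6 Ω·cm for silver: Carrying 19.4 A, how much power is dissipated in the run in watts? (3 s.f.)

ρ = 1.59×10^-6 Ω·cm = 1.59×10^-8 Ω·m
Section 1: A_strand = π(2.1150e-04)² = 1.405e-07 m²; R₁ = ρL/(N·A_s) = (1.59×10^-8)(21.9)/(66×1.405e-07) = 0.03754 Ω
Section 2: A = 1.68 mm² = 1.680e-06 m²
R₂ = (1.59×10^-8)(20.4)/(1.680e-06) = 0.1931 Ω
R = R₁ + R₂ = 0.2306 Ω
P = I²R = (19.4)² × 0.2306 = 86.8 W

86.8 W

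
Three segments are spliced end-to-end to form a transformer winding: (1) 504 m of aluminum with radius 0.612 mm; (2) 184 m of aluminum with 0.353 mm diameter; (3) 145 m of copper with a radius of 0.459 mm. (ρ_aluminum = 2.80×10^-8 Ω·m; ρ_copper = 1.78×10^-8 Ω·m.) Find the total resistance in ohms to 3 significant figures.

Seg 1: A = πr² = π(6.1200e-04 m)² = 1.177e-06 m²
R_1 = (2.80×10^-8)(504)/(1.177e-06) = 11.99 Ω
Seg 2: A = π(d/2)² = π(1.7650e-04 m)² = 9.787e-08 m²
R_2 = (2.80×10^-8)(184)/(9.787e-08) = 52.64 Ω
Seg 3: A = πr² = π(4.5900e-04 m)² = 6.619e-07 m²
R_3 = (1.78×10^-8)(145)/(6.619e-07) = 3.9 Ω
R_total = R_1 + R_2 + R_3 = 68.5 Ω

68.5 Ω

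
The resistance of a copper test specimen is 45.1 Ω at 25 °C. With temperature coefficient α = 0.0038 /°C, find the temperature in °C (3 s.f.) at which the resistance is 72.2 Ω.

183 °C

R = R₀(1 + α(T − T₀)) ⇒ T = T₀ + (R/R₀ − 1)/α
T = 25 + (72.2/45.1 − 1)/0.0038 = 25 + (0.6009)/0.0038 = 183 °C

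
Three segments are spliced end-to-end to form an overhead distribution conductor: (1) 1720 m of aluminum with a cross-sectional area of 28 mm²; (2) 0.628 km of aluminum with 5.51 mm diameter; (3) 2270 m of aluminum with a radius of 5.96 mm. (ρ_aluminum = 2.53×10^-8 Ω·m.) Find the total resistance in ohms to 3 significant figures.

2.74 Ω

Seg 1: A = 28 mm² = 2.800e-05 m²
R_1 = (2.53×10^-8)(1720)/(2.800e-05) = 1.554 Ω
Seg 2: A = π(d/2)² = π(2.7550e-03 m)² = 2.384e-05 m²
R_2 = (2.53×10^-8)(628)/(2.384e-05) = 0.6663 Ω
Seg 3: A = πr² = π(5.9600e-03 m)² = 1.116e-04 m²
R_3 = (2.53×10^-8)(2270)/(1.116e-04) = 0.5146 Ω
R_total = R_1 + R_2 + R_3 = 2.74 Ω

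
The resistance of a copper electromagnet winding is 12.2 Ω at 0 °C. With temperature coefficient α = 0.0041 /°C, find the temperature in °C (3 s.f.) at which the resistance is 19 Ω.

136 °C

R = R₀(1 + α(T − T₀)) ⇒ T = T₀ + (R/R₀ − 1)/α
T = 0 + (19/12.2 − 1)/0.0041 = 0 + (0.5574)/0.0041 = 136 °C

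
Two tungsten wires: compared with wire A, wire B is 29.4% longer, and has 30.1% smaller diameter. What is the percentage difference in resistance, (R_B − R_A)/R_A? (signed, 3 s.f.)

R ∝ L/d², so R_B/R_A = (1 + 29.4/100) × (1 − 30.1/100)⁻²
= 1.294 × 2.047 = 2.648
(R_B − R_A)/R_A = 2.648 − 1 = 165%

165%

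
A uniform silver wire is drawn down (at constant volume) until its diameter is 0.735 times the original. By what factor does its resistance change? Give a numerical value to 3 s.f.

3.43

Volume constant ⇒ L' = L/r² with r = 0.735. R' = ρL'/A' = ρ(L/r²)/(πr²d₀²/4) = R/r⁴.
Factor = 3.43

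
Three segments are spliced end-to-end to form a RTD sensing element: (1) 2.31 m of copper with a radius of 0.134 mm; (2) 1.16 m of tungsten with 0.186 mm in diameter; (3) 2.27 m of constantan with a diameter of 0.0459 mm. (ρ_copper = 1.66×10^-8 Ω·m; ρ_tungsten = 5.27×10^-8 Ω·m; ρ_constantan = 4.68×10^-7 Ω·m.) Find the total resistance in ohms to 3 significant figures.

Seg 1: A = πr² = π(1.3400e-04 m)² = 5.641e-08 m²
R_1 = (1.66×10^-8)(2.31)/(5.641e-08) = 0.6798 Ω
Seg 2: A = π(d/2)² = π(9.3000e-05 m)² = 2.717e-08 m²
R_2 = (5.27×10^-8)(1.16)/(2.717e-08) = 2.25 Ω
Seg 3: A = π(d/2)² = π(2.2950e-05 m)² = 1.655e-09 m²
R_3 = (4.68×10^-7)(2.27)/(1.655e-09) = 642 Ω
R_total = R_1 + R_2 + R_3 = 645 Ω

645 Ω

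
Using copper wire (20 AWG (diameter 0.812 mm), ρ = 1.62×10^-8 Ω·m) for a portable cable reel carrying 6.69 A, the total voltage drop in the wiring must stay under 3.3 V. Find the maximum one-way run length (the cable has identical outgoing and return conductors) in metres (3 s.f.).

7.88 m

A = π(0.812/2 mm)² = π(4.0600e-04 m)² = 5.178e-07 m²
L_max = V_max·A/(2·ρI) = (3.3)(5.178e-07)/(2×1.62×10^-8×6.69) = 7.88 m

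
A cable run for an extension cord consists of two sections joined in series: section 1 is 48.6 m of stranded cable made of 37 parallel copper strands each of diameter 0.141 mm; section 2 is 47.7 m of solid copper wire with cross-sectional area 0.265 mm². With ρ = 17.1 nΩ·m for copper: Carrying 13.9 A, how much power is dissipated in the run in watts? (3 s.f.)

ρ = 17.1 nΩ·m = 1.71×10^-8 Ω·m
Section 1: A_strand = π(7.0500e-05)² = 1.561e-08 m²; R₁ = ρL/(N·A_s) = (1.71×10^-8)(48.6)/(37×1.561e-08) = 1.438 Ω
Section 2: A = 0.265 mm² = 2.650e-07 m²
R₂ = (1.71×10^-8)(47.7)/(2.650e-07) = 3.078 Ω
R = R₁ + R₂ = 4.516 Ω
P = I²R = (13.9)² × 4.516 = 873 W

873 W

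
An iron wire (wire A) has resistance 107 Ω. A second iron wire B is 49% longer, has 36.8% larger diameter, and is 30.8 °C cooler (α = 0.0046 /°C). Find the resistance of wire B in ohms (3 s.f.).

73.1 Ω

R ∝ ρL/d² with ρ ∝ (1+αΔT), so R_B/R_A = (1 + 49/100) × (1 + 36.8/100)⁻² × (1 − 0.0046×30.8)
= 1.49 × 0.5343 × 0.8583 = 0.6834
R_B = 0.6834 × 107 = 73.1 Ω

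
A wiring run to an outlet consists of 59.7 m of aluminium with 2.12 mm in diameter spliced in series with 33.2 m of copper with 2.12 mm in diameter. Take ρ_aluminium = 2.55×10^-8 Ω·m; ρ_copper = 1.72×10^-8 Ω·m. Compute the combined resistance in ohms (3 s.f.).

Segment 1: A = π(d/2)² = π(1.0600e-03 m)² = 3.530e-06 m²
R₁ = ρL/A = (2.55×10^-8)(59.7)/(3.530e-06) = 0.4313 Ω
R₂ = (1.72×10^-8)(33.2)/(3.530e-06) = 0.1618 Ω
R = R₁ + R₂ = 0.593 Ω

0.593 Ω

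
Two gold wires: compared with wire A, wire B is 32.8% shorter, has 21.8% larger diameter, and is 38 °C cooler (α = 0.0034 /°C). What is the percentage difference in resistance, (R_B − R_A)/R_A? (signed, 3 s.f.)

R ∝ ρL/d² with ρ ∝ (1+αΔT), so R_B/R_A = (1 − 32.8/100) × (1 + 21.8/100)⁻² × (1 − 0.0034×38)
= 0.672 × 0.6741 × 0.8708 = 0.3945
(R_B − R_A)/R_A = 0.3945 − 1 = -60.6%

-60.6%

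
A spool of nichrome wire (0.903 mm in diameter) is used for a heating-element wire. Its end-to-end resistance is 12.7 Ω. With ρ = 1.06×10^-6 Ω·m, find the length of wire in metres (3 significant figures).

7.67 m

A = π(d/2)² = π(4.5150e-04 m)² = 6.404e-07 m²
L = RA/ρ = (12.7)(6.404e-07)/(1.06×10^-6) = 7.67 m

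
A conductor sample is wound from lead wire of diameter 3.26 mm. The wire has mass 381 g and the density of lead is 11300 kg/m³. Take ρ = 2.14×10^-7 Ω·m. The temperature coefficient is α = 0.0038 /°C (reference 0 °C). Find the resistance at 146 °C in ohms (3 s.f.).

A = π(d/2)² = π(1.6300e-03 m)² = 8.3469e-06 m²
L = m/(density·A) = 0.381/(11300×8.3469e-06) = 4.039 m
R = ρL/A = (2.14×10^-7)(4.039)/(8.3469e-06) = 0.1036 Ω
R(146 °C) = 0.1036 × (1 + 0.0038×146) = 0.161 Ω

0.161 Ω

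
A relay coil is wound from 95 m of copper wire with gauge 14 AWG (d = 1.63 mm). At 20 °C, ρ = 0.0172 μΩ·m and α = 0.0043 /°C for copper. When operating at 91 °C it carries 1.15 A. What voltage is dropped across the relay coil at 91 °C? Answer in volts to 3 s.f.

ρ = 0.0172 μΩ·m = 1.72×10^-8 Ω·m
A = π(1.63/2 mm)² = π(8.1500e-04 m)² = 2.087e-06 m²
R₍20₎ = ρL/A = (1.72×10^-8)(95)/(2.087e-06) = 0.783 Ω
R₍91₎ = R₍20₎(1 + αΔT) = 0.783 × (1 + 0.0043×71) = 1.022 Ω
V = IR = 1.15 × 1.022 = 1.18 V

1.18 V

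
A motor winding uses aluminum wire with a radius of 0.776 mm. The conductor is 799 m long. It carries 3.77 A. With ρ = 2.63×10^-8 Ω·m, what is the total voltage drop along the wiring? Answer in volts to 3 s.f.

41.9 V

A = πr² = π(7.7600e-04 m)² = 1.892e-06 m²
R = ρL/A = (2.63×10^-8)(799)/(1.892e-06) = 11.11 Ω
V = IR = 3.77 × 11.11 = 41.9 V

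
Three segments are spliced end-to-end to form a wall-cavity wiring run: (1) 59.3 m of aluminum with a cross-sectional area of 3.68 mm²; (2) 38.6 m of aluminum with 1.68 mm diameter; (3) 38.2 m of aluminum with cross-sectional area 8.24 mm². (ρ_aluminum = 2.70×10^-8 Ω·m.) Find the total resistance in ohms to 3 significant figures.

Seg 1: A = 3.68 mm² = 3.680e-06 m²
R_1 = (2.70×10^-8)(59.3)/(3.680e-06) = 0.4351 Ω
Seg 2: A = π(d/2)² = π(8.4000e-04 m)² = 2.217e-06 m²
R_2 = (2.70×10^-8)(38.6)/(2.217e-06) = 0.4702 Ω
Seg 3: A = 8.24 mm² = 8.240e-06 m²
R_3 = (2.70×10^-8)(38.2)/(8.240e-06) = 0.1252 Ω
R_total = R_1 + R_2 + R_3 = 1.03 Ω

1.03 Ω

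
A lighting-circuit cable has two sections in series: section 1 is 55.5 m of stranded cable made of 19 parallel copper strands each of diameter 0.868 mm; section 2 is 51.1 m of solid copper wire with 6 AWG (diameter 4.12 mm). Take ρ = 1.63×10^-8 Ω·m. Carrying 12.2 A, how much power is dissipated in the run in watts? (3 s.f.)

Section 1: A_strand = π(4.3400e-04)² = 5.917e-07 m²; R₁ = ρL/(N·A_s) = (1.63×10^-8)(55.5)/(19×5.917e-07) = 0.08046 Ω
Section 2: A = π(4.12/2 mm)² = π(2.0600e-03 m)² = 1.333e-05 m²
R₂ = (1.63×10^-8)(51.1)/(1.333e-05) = 0.06248 Ω
R = R₁ + R₂ = 0.1429 Ω
P = I²R = (12.2)² × 0.1429 = 21.3 W

21.3 W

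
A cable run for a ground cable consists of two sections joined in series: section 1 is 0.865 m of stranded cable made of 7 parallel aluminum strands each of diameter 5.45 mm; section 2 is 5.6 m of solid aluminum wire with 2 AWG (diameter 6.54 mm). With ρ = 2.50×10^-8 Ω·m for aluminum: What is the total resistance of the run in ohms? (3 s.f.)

Section 1: A_strand = π(2.7250e-03)² = 2.333e-05 m²; R₁ = ρL/(N·A_s) = (2.50×10^-8)(0.865)/(7×2.333e-05) = 1.324×10^-4 Ω
Section 2: A = π(6.54/2 mm)² = π(3.2700e-03 m)² = 3.359e-05 m²
R₂ = (2.50×10^-8)(5.6)/(3.359e-05) = 0.004168 Ω
R = R₁ + R₂ = 0.00430 Ω

0.00430 Ω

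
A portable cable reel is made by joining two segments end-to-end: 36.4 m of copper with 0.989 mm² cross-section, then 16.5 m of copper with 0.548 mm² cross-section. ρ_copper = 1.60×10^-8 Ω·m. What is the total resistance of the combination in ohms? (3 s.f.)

Segment 1: A = 0.989 mm² = 9.890e-07 m²
R₁ = ρL/A = (1.60×10^-8)(36.4)/(9.890e-07) = 0.5889 Ω
Segment 2: A = 0.548 mm² = 5.480e-07 m²
R₂ = (1.60×10^-8)(16.5)/(5.480e-07) = 0.4818 Ω
R = R₁ + R₂ = 1.07 Ω

1.07 Ω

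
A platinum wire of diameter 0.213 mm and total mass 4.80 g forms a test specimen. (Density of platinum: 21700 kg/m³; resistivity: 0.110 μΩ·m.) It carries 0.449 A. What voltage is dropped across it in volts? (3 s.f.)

8.60 V

ρ = 0.110 μΩ·m = 1.10×10^-7 Ω·m
A = π(d/2)² = π(1.0650e-04 m)² = 3.5633e-08 m²
L = m/(density·A) = 0.0048/(21700×3.5633e-08) = 6.208 m
R = ρL/A = (1.10×10^-7)(6.208)/(3.5633e-08) = 19.16 Ω
V = IR = 0.449 × 19.16 = 8.60 V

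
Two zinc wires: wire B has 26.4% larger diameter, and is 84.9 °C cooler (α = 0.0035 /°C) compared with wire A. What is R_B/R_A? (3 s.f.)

0.440

R ∝ ρL/d² with ρ ∝ (1+αΔT), so R_B/R_A = (1 + 26.4/100)⁻² × (1 − 0.0035×84.9)
= 0.6259 × 0.7028 = 0.440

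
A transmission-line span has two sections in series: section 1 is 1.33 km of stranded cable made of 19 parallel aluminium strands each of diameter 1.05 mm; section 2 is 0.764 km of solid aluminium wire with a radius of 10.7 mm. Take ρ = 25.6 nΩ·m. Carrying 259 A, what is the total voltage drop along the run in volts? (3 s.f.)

ρ = 25.6 nΩ·m = 2.56×10^-8 Ω·m
Section 1: A_strand = π(5.2500e-04)² = 8.659e-07 m²; R₁ = ρL/(N·A_s) = (2.56×10^-8)(1330)/(19×8.659e-07) = 2.07 Ω
Section 2: A = πr² = π(1.0700e-02 m)² = 3.597e-04 m²
R₂ = (2.56×10^-8)(764)/(3.597e-04) = 0.05438 Ω
R = R₁ + R₂ = 2.124 Ω
V = IR = 259 × 2.124 = 550 V

550 V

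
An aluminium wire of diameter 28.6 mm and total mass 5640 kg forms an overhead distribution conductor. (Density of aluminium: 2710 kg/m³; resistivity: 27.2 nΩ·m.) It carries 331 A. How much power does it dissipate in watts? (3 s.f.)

15000 W

ρ = 27.2 nΩ·m = 2.72×10^-8 Ω·m
A = π(d/2)² = π(1.4300e-02 m)² = 6.4242e-04 m²
L = m/(density·A) = 5640/(2710×6.4242e-04) = 3240 m
R = ρL/A = (2.72×10^-8)(3240)/(6.4242e-04) = 0.1372 Ω
P = I²R = (331)² × 0.1372 = 15000 W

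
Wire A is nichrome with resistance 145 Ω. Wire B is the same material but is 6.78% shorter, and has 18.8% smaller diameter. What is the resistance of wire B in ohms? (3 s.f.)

205 Ω

R ∝ L/d², so R_B/R_A = (1 − 6.78/100) × (1 − 18.8/100)⁻²
= 0.9322 × 1.517 = 1.414
R_B = 1.414 × 145 = 205 Ω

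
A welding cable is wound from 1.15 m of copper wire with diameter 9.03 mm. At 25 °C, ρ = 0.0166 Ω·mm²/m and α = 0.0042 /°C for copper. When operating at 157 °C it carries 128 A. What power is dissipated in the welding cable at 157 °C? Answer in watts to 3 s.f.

7.59 W

ρ = 0.0166 Ω·mm²/m = 1.66×10^-8 Ω·m
A = π(d/2)² = π(4.5150e-03 m)² = 6.404e-05 m²
R₍25₎ = ρL/A = (1.66×10^-8)(1.15)/(6.404e-05) = 2.981×10^-4 Ω
R₍157₎ = R₍25₎(1 + αΔT) = 2.981×10^-4 × (1 + 0.0042×132) = 4.633×10^-4 Ω
P = I²R = (128)² × 4.633×10^-4 = 7.59 W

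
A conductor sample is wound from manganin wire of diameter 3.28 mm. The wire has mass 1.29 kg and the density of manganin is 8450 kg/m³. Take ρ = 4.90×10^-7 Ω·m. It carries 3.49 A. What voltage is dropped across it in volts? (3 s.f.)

3.66 V

A = π(d/2)² = π(1.6400e-03 m)² = 8.4496e-06 m²
L = m/(density·A) = 1.29/(8450×8.4496e-06) = 18.07 m
R = ρL/A = (4.90×10^-7)(18.07)/(8.4496e-06) = 1.048 Ω
V = IR = 3.49 × 1.048 = 3.66 V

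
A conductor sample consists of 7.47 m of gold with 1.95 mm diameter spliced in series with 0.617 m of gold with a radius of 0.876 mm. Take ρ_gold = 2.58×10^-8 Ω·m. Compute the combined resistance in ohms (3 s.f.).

0.0711 Ω

Segment 1: A = π(d/2)² = π(9.7500e-04 m)² = 2.986e-06 m²
R₁ = ρL/A = (2.58×10^-8)(7.47)/(2.986e-06) = 0.06453 Ω
Segment 2: A = πr² = π(8.7600e-04 m)² = 2.411e-06 m²
R₂ = (2.58×10^-8)(0.617)/(2.411e-06) = 0.006603 Ω
R = R₁ + R₂ = 0.0711 Ω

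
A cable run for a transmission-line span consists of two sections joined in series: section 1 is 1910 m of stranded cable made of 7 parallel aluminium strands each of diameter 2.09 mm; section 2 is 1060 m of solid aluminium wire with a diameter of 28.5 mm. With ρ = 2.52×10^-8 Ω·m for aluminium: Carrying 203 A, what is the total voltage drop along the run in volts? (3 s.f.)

415 V

Section 1: A_strand = π(1.0450e-03)² = 3.431e-06 m²; R₁ = ρL/(N·A_s) = (2.52×10^-8)(1910)/(7×3.431e-06) = 2.004 Ω
Section 2: A = π(d/2)² = π(1.4250e-02 m)² = 6.379e-04 m²
R₂ = (2.52×10^-8)(1060)/(6.379e-04) = 0.04187 Ω
R = R₁ + R₂ = 2.046 Ω
V = IR = 203 × 2.046 = 415 V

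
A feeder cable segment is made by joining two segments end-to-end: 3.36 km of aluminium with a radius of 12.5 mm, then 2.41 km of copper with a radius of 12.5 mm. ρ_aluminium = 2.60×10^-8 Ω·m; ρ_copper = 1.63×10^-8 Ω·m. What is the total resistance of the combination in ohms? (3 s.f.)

Segment 1: A = πr² = π(1.2500e-02 m)² = 4.909e-04 m²
R₁ = ρL/A = (2.60×10^-8)(3360)/(4.909e-04) = 0.178 Ω
R₂ = (1.63×10^-8)(2410)/(4.909e-04) = 0.08003 Ω
R = R₁ + R₂ = 0.258 Ω

0.258 Ω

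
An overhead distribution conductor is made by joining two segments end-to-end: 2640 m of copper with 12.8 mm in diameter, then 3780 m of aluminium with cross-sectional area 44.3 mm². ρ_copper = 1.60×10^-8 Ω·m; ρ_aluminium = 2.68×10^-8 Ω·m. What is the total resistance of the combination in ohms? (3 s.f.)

2.62 Ω

Segment 1: A = π(d/2)² = π(6.4000e-03 m)² = 1.287e-04 m²
R₁ = ρL/A = (1.60×10^-8)(2640)/(1.287e-04) = 0.3283 Ω
Segment 2: A = 44.3 mm² = 4.430e-05 m²
R₂ = (2.68×10^-8)(3780)/(4.430e-05) = 2.287 Ω
R = R₁ + R₂ = 2.62 Ω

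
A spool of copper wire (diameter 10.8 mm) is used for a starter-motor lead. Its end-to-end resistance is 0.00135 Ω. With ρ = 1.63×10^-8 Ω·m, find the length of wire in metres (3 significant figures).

A = π(d/2)² = π(5.4000e-03 m)² = 9.161e-05 m²
L = RA/ρ = (0.00135)(9.161e-05)/(1.63×10^-8) = 7.59 m

7.59 m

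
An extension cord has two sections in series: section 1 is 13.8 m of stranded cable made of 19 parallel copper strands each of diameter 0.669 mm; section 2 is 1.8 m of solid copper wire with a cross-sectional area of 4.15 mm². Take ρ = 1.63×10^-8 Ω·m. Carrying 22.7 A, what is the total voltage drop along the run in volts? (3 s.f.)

Section 1: A_strand = π(3.3450e-04)² = 3.515e-07 m²; R₁ = ρL/(N·A_s) = (1.63×10^-8)(13.8)/(19×3.515e-07) = 0.03368 Ω
Section 2: A = 4.15 mm² = 4.150e-06 m²
R₂ = (1.63×10^-8)(1.8)/(4.150e-06) = 0.00707 Ω
R = R₁ + R₂ = 0.04075 Ω
V = IR = 22.7 × 0.04075 = 0.925 V

0.925 V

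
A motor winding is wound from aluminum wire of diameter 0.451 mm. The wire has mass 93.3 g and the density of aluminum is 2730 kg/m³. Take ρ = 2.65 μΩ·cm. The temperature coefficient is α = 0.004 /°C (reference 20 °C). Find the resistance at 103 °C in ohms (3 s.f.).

47.3 Ω

ρ = 2.65 μΩ·cm = 2.65×10^-8 Ω·m
A = π(d/2)² = π(2.2550e-04 m)² = 1.5975e-07 m²
L = m/(density·A) = 0.0933/(2730×1.5975e-07) = 213.9 m
R = ρL/A = (2.65×10^-8)(213.9)/(1.5975e-07) = 35.49 Ω
R(103 °C) = 35.49 × (1 + 0.004×83) = 47.3 Ω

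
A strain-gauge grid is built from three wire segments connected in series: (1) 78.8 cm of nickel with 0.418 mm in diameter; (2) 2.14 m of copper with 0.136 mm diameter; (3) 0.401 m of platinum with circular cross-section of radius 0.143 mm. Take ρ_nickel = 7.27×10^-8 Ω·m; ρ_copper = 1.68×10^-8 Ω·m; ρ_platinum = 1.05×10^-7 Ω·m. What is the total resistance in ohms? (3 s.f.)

3.55 Ω

Seg 1: A = π(d/2)² = π(2.0900e-04 m)² = 1.372e-07 m²
R_1 = (7.27×10^-8)(0.788)/(1.372e-07) = 0.4175 Ω
Seg 2: A = π(d/2)² = π(6.8000e-05 m)² = 1.453e-08 m²
R_2 = (1.68×10^-8)(2.14)/(1.453e-08) = 2.475 Ω
Seg 3: A = πr² = π(1.4300e-04 m)² = 6.424e-08 m²
R_3 = (1.05×10^-7)(0.401)/(6.424e-08) = 0.6554 Ω
R_total = R_1 + R_2 + R_3 = 3.55 Ω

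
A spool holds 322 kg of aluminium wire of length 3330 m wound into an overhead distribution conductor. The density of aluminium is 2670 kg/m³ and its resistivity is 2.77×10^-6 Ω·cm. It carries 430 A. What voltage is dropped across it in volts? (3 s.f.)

ρ = 2.77×10^-6 Ω·cm = 2.77×10^-8 Ω·m
A = m/(density·L) = 322/(2670×3330) = 3.6216e-05 m²
R = ρL/A = (2.77×10^-8)(3330)/(3.6216e-05) = 2.547 Ω
V = IR = 430 × 2.547 = 1100 V

1100 V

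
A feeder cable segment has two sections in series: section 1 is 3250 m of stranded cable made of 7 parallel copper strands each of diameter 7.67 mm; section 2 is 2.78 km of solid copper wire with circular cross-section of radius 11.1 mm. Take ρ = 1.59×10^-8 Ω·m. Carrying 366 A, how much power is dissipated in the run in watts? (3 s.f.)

Section 1: A_strand = π(3.8350e-03)² = 4.620e-05 m²; R₁ = ρL/(N·A_s) = (1.59×10^-8)(3250)/(7×4.620e-05) = 0.1598 Ω
Section 2: A = πr² = π(1.1100e-02 m)² = 3.871e-04 m²
R₂ = (1.59×10^-8)(2780)/(3.871e-04) = 0.1142 Ω
R = R₁ + R₂ = 0.274 Ω
P = I²R = (366)² × 0.274 = 36700 W

36700 W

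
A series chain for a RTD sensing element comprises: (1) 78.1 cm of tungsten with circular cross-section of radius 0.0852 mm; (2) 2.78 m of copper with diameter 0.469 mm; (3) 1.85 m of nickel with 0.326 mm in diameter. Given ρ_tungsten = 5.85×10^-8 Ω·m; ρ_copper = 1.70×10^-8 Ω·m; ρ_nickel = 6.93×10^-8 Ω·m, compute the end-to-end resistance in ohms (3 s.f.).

Seg 1: A = πr² = π(8.5200e-05 m)² = 2.280e-08 m²
R_1 = (5.85×10^-8)(0.781)/(2.280e-08) = 2.003 Ω
Seg 2: A = π(d/2)² = π(2.3450e-04 m)² = 1.728e-07 m²
R_2 = (1.70×10^-8)(2.78)/(1.728e-07) = 0.2736 Ω
Seg 3: A = π(d/2)² = π(1.6300e-04 m)² = 8.347e-08 m²
R_3 = (6.93×10^-8)(1.85)/(8.347e-08) = 1.536 Ω
R_total = R_1 + R_2 + R_3 = 3.81 Ω

3.81 Ω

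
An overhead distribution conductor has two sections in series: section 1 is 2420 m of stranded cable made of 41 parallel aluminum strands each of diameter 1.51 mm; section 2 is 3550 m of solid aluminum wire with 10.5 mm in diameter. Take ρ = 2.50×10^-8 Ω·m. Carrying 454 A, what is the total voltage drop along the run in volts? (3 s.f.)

Section 1: A_strand = π(7.5500e-04)² = 1.791e-06 m²; R₁ = ρL/(N·A_s) = (2.50×10^-8)(2420)/(41×1.791e-06) = 0.824 Ω
Section 2: A = π(d/2)² = π(5.2500e-03 m)² = 8.659e-05 m²
R₂ = (2.50×10^-8)(3550)/(8.659e-05) = 1.025 Ω
R = R₁ + R₂ = 1.849 Ω
V = IR = 454 × 1.849 = 839 V

839 V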